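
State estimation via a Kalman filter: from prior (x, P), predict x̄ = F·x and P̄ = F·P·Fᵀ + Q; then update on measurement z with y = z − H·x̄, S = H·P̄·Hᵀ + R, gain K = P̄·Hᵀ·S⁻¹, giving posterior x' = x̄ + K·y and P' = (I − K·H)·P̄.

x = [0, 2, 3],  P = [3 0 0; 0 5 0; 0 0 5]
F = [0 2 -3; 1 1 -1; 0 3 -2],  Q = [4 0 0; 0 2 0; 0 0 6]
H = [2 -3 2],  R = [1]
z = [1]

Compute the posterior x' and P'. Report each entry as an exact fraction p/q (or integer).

x' = [-59/24, -17/72, 187/72]
P' = [695/64 1445/192 113/192; 1445/192 5615/576 4115/576; 113/192 4115/576 5927/576]

x̄ = F·x = [-5, -1, 0]
P̄ = F·P·Fᵀ + Q = [69 25 60; 25 15 25; 60 25 71]
y = z − H·x̄ = [8]
S = H·P̄·Hᵀ + R = [576]
K = P̄·Hᵀ·S⁻¹ = [61/192; 55/576; 187/576]
x' = x̄ + K·y = [-59/24, -17/72, 187/72]
P' = (I − K·H)·P̄ = [695/64 1445/192 113/192; 1445/192 5615/576 4115/576; 113/192 4115/576 5927/576]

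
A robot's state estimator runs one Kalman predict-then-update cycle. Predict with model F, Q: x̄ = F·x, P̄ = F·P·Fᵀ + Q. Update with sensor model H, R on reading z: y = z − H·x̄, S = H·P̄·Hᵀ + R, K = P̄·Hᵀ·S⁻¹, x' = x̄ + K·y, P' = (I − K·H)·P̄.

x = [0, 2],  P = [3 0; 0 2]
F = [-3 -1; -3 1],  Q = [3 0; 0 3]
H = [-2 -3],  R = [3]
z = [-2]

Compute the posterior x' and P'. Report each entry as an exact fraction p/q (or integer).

x' = [-2, 2]
P' = [3687/719 -2319/719; -2319/719 1692/719]

x̄ = F·x = [-2, 2]
P̄ = F·P·Fᵀ + Q = [32 25; 25 32]
y = z − H·x̄ = [0]
S = H·P̄·Hᵀ + R = [719]
K = P̄·Hᵀ·S⁻¹ = [-139/719; -146/719]
x' = x̄ + K·y = [-2, 2]
P' = (I − K·H)·P̄ = [3687/719 -2319/719; -2319/719 1692/719]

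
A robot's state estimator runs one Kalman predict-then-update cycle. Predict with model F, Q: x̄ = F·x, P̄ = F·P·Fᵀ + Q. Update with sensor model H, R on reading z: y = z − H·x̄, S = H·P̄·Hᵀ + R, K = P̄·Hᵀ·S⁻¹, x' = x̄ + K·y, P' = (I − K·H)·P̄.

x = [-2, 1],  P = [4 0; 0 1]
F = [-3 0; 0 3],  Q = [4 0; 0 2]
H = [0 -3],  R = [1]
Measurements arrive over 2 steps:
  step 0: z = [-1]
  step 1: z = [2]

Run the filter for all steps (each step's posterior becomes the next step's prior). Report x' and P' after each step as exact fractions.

step 0: x' = [6, 9/25], P' = [40 0; 0 11/100]
step 1: x' = [-18, -1686/2791], P' = [364 0; 0 299/2791]

step 0: x̄ = F·x = [6, 3]
step 0: P̄ = F·P·Fᵀ + Q = [40 0; 0 11]
step 0: y = z − H·x̄ = [8]
step 0: S = H·P̄·Hᵀ + R = [100]
step 0: K = P̄·Hᵀ·S⁻¹ = [0; -33/100]
step 0: x' = x̄ + K·y = [6, 9/25]
step 0: P' = (I − K·H)·P̄ = [40 0; 0 11/100]
step 1: x̄ = F·x = [-18, 27/25]
step 1: P̄ = F·P·Fᵀ + Q = [364 0; 0 299/100]
step 1: y = z − H·x̄ = [131/25]
step 1: S = H·P̄·Hᵀ + R = [2791/100]
step 1: K = P̄·Hᵀ·S⁻¹ = [0; -897/2791]
step 1: x' = x̄ + K·y = [-18, -1686/2791]
step 1: P' = (I − K·H)·P̄ = [364 0; 0 299/2791]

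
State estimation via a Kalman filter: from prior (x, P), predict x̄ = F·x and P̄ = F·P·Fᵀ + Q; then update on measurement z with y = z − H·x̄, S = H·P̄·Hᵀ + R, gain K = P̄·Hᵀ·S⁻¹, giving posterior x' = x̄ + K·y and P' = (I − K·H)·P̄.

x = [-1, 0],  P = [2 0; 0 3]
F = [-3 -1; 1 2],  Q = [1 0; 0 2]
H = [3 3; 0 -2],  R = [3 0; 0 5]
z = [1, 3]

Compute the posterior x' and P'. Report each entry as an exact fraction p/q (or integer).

x' = [1729/925, -277/185]
P' = [1354/925 -212/185; -212/185 128/111]

x̄ = F·x = [3, -1]
P̄ = F·P·Fᵀ + Q = [22 -12; -12 16]
y = z − H·x̄ = [-5, 1]
S = H·P̄·Hᵀ + R = [129 -24; -24 69]
K = P̄·Hᵀ·S⁻¹ = [294/925 424/925; 4/555 -256/555]
x' = x̄ + K·y = [1729/925, -277/185]
P' = (I − K·H)·P̄ = [1354/925 -212/185; -212/185 128/111]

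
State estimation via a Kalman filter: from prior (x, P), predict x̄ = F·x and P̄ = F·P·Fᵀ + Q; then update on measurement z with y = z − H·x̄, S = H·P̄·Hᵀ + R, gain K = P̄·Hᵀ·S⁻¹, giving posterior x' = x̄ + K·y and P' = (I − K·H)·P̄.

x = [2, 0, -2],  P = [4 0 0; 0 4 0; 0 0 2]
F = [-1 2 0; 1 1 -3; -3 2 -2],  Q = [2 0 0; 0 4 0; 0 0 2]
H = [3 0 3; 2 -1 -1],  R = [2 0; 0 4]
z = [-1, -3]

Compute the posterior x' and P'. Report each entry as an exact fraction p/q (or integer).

x' = [4187/7569, 40804/7569, -20269/22707]
P' = [4858/2523 12590/2523 -13970/7569; 12590/2523 41908/2523 -37636/7569; -13970/7569 -37636/7569 45136/22707]

x̄ = F·x = [-2, 8, -2]
P̄ = F·P·Fᵀ + Q = [22 4 28; 4 30 8; 28 8 62]
y = z − H·x̄ = [11, 7]
S = H·P̄·Hᵀ + R = [1262 -6; -6 72]
K = P̄·Hᵀ·S⁻¹ = [302/2523 1337/7569; 67/2523 -3137/7569; 1613/7569 -4012/22707]
x' = x̄ + K·y = [4187/7569, 40804/7569, -20269/22707]
P' = (I − K·H)·P̄ = [4858/2523 12590/2523 -13970/7569; 12590/2523 41908/2523 -37636/7569; -13970/7569 -37636/7569 45136/22707]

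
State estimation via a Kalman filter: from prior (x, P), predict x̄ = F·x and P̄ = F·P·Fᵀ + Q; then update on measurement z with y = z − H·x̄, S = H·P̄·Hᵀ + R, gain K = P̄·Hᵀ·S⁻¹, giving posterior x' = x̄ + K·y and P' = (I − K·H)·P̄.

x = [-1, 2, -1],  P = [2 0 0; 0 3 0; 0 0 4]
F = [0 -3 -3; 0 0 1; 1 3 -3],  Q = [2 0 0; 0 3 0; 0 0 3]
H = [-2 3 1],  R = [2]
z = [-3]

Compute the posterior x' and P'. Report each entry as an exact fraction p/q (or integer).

x' = [911/429, -27/13, 3236/429]
P' = [3236/429 1/13 6059/429; 1/13 58/13 -170/13; 6059/429 -170/13 28976/429]

x̄ = F·x = [-3, -1, 8]
P̄ = F·P·Fᵀ + Q = [65 -12 9; -12 7 -12; 9 -12 68]
y = z − H·x̄ = [-14]
S = H·P̄·Hᵀ + R = [429]
K = P̄·Hᵀ·S⁻¹ = [-157/429; 1/13; 14/429]
x' = x̄ + K·y = [911/429, -27/13, 3236/429]
P' = (I − K·H)·P̄ = [3236/429 1/13 6059/429; 1/13 58/13 -170/13; 6059/429 -170/13 28976/429]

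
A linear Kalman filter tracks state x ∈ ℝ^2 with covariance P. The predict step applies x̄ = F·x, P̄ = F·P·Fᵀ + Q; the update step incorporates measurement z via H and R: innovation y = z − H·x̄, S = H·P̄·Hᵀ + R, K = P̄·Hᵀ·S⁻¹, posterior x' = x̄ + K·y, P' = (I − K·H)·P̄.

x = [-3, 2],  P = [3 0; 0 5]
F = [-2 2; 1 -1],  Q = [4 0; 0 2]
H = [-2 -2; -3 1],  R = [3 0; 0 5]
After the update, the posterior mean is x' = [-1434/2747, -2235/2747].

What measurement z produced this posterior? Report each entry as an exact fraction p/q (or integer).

z = [3, 1]

x̄ = F·x = [10, -5]
P̄ = F·P·Fᵀ + Q = [36 -16; -16 10]
S = H·P̄·Hᵀ + R = [59 132; 132 435]
K = P̄·Hᵀ·S⁻¹ = [-344/2747 -2036/8241; -812/2747 1838/8241]
x' − x̄ = [-28904/2747, 11500/2747] = K·y
y = (KᵀK)⁻¹·Kᵀ·(x' − x̄) = [13, 36]
z = y + H·x̄ = [13, 36] + [-10, -35] = [3, 1]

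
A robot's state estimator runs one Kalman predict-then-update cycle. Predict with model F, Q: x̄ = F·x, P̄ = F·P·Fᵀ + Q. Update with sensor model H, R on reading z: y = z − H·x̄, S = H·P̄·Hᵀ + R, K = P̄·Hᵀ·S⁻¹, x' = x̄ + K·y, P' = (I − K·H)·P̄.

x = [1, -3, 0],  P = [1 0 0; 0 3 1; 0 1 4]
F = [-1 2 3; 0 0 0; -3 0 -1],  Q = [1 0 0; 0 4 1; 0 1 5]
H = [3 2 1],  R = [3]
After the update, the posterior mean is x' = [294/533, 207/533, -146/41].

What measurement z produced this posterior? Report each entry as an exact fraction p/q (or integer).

z = [-1]

x̄ = F·x = [-7, 0, -3]
P̄ = F·P·Fᵀ + Q = [62 0 -11; 0 4 1; -11 1 18]
S = H·P̄·Hᵀ + R = [533]
K = P̄·Hᵀ·S⁻¹ = [175/533; 9/533; -1/41]
x' − x̄ = [4025/533, 207/533, -23/41] = K·y
y = (KᵀK)⁻¹·Kᵀ·(x' − x̄) = [23]
z = y + H·x̄ = [23] + [-24] = [-1]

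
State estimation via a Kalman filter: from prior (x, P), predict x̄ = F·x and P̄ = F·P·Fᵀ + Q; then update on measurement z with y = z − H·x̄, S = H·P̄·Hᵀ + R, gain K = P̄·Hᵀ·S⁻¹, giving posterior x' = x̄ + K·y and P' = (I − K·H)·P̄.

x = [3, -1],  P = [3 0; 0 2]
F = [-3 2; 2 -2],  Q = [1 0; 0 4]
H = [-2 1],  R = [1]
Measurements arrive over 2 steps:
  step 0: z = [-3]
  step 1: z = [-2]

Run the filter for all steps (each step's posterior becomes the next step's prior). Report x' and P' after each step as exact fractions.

step 0: x' = [11/13, -108/91], P' = [32/39 50/39; 50/39 776/273]
step 1: x' = [-1689/11129, -21298/11129], P' = [7917/11129 12500/11129; 12500/11129 29188/11129]

step 0: x̄ = F·x = [-11, 8]
step 0: P̄ = F·P·Fᵀ + Q = [36 -26; -26 24]
step 0: y = z − H·x̄ = [-33]
step 0: S = H·P̄·Hᵀ + R = [273]
step 0: K = P̄·Hᵀ·S⁻¹ = [-14/39; 76/273]
step 0: x' = x̄ + K·y = [11/13, -108/91]
step 0: P' = (I − K·H)·P̄ = [32/39 50/39; 50/39 776/273]
step 1: x̄ = F·x = [-447/91, 370/91]
step 1: P̄ = F·P·Fᵀ + Q = [1193/273 -316/91; -316/91 764/91]
step 1: y = z − H·x̄ = [-1446/91]
step 1: S = H·P̄·Hᵀ + R = [11129/273]
step 1: K = P̄·Hᵀ·S⁻¹ = [-3334/11129; 4188/11129]
step 1: x' = x̄ + K·y = [-1689/11129, -21298/11129]
step 1: P' = (I − K·H)·P̄ = [7917/11129 12500/11129; 12500/11129 29188/11129]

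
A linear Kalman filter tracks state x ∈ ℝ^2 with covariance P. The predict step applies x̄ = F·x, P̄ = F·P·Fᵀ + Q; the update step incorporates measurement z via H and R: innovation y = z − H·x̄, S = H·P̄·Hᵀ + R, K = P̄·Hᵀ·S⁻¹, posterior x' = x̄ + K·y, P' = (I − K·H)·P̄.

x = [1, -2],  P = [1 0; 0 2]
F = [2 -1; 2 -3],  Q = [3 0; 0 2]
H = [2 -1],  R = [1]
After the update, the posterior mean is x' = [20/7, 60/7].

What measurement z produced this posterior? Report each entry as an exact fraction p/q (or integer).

z = [-3]

x̄ = F·x = [4, 8]
P̄ = F·P·Fᵀ + Q = [9 10; 10 24]
S = H·P̄·Hᵀ + R = [21]
K = P̄·Hᵀ·S⁻¹ = [8/21; -4/21]
x' − x̄ = [-8/7, 4/7] = K·y
y = (KᵀK)⁻¹·Kᵀ·(x' − x̄) = [-3]
z = y + H·x̄ = [-3] + [0] = [-3]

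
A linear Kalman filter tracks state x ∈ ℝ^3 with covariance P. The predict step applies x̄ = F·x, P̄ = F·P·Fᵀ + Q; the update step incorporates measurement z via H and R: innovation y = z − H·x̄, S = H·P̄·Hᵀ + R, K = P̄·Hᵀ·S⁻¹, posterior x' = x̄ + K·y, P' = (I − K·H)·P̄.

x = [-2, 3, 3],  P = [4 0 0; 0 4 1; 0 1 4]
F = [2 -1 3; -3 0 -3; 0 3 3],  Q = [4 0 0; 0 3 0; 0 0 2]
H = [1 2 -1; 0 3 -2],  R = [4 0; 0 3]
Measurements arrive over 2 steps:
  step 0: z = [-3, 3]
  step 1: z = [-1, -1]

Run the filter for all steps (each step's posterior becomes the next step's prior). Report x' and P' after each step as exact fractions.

step 0: x̄ = F·x = [2, -3, 18]
step 0: P̄ = F·P·Fᵀ + Q = [54 -57 30; -57 75 -45; 30 -45 92]
step 0: y = z − H·x̄ = [19, 48]
step 0: S = H·P̄·Hᵀ + R = [342 718; 718 1586]
step 0: K = P̄·Hᵀ·S⁻¹ = [11559/13444 -7191/13444; -3651/13444 4323/13444; -6015/13444 19/13444]
step 0: x' = x̄ + K·y = [-98659/13444, 97803/13444, 128619/13444]
step 0: P' = (I − K·H)·P̄ = [105165/13444 -96285/13444 -133641/13444; -96285/13444 150393/13444 219105/13444; -133641/13444 219105/13444 328629/13444]
step 1: x̄ = F·x = [22684/3361, -22470/3361, 339633/6722]
step 1: P̄ = F·P·Fᵀ + Q = [262327/3361 -303894/3361 610389/3361; -303894/3361 384735/3361 -715068/3361; 610389/3361 -715068/3361 2070494/3361]
step 1: y = z − H·x̄ = [377423/6722, 403682/3361]
step 1: S = H·P̄·Hᵀ + R = [4309123/3361 9322414/3361; 9322414/3361 20335490/3361]
step 1: K = P̄·Hᵀ·S⁻¹ = [65753770/107218817 -41386940/107218817; -12395487/107218817 38616807/214437634; -25585041/107218817 -21414961/107218817]
step 1: x' = x̄ + K·y = [-555346177/107218817, 1812601713/214437634, 1408657687/107218817]
step 1: P' = (I − K·H)·P̄ = [809621419/107218817 -969051858/107218817 -1391497377/107218817; -969051858/107218817 3562029219/214437634 2642559309/107218817; -1391497377/107218817 2642559309/107218817 3995961405/107218817]

step 0: x' = [-98659/13444, 97803/13444, 128619/13444], P' = [105165/13444 -96285/13444 -133641/13444; -96285/13444 150393/13444 219105/13444; -133641/13444 219105/13444 328629/13444]
step 1: x' = [-555346177/107218817, 1812601713/214437634, 1408657687/107218817], P' = [809621419/107218817 -969051858/107218817 -1391497377/107218817; -969051858/107218817 3562029219/214437634 2642559309/107218817; -1391497377/107218817 2642559309/107218817 3995961405/107218817]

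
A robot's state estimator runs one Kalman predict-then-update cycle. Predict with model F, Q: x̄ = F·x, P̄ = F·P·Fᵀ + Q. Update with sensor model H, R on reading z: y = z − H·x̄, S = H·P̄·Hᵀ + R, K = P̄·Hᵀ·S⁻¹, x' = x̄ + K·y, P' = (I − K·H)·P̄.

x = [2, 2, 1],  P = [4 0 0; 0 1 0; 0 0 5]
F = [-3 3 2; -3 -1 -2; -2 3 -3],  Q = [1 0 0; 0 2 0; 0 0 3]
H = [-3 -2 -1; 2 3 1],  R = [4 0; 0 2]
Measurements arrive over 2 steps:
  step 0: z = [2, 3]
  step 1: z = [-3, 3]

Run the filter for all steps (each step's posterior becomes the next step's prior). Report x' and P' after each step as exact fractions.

step 0: x̄ = F·x = [2, -10, -1]
step 0: P̄ = F·P·Fᵀ + Q = [66 13 3; 13 59 51; 3 51 73]
step 0: y = z − H·x̄ = [-13, 30]
step 0: S = H·P̄·Hᵀ + R = [1285 -1262; -1262 1344]
step 0: K = P̄·Hᵀ·S⁻¹ = [-21375/33599 -15721/33599; 10249/33599 31947/67198; 11372/33599 16478/33599]
step 0: x' = x̄ + K·y = [-126557/33599, 9978/33599, 312905/33599]
step 0: P' = (I − K·H)·P̄ = [100863/33599 -16079/33599 -184931/33599; -16079/33599 56864/33599 -106487/33599; -184931/33599 -106487/33599 722279/33599]
step 1: x̄ = F·x = [1035415/33599, -256117/33599, -655667/33599]
step 1: P̄ = F·P·Fᵀ + Q = [5573008/33599 -1203571/33599 -3580729/33599; -1203571/33599 1179351/33599 2796171/33599; -3580729/33599 2796171/33599 7407078/33599]
step 1: y = z − H·x̄ = [1837547/33599, -546015/33599]
step 1: S = H·P̄·Hᵀ + R = [37673408/33599 -28352019/33599; -28352019/33599 28391725/33599]
step 1: K = P̄·Hᵀ·S⁻¹ = [-5730997581/7910237161 -4621196285/7910237161; 2008968642/7910237161 3100285984/7910237161; 5378385198/7910237161 7776424963/7910237161]
step 1: x' = x̄ + K·y = [5435973917/7910237161, -808790777/7910237161, 13408418126/7910237161]
step 1: P' = (I − K·H)·P̄ = [25550337015/7910237161 -6616045879/7910237161 -40494928963/7910237161; -6616045879/7910237161 7620400657/7910237161 -3428538245/7910237161; -40494928963/7910237161 -3428538245/7910237161 106828322587/7910237161]

step 0: x' = [-126557/33599, 9978/33599, 312905/33599], P' = [100863/33599 -16079/33599 -184931/33599; -16079/33599 56864/33599 -106487/33599; -184931/33599 -106487/33599 722279/33599]
step 1: x' = [5435973917/7910237161, -808790777/7910237161, 13408418126/7910237161], P' = [25550337015/7910237161 -6616045879/7910237161 -40494928963/7910237161; -6616045879/7910237161 7620400657/7910237161 -3428538245/7910237161; -40494928963/7910237161 -3428538245/7910237161 106828322587/7910237161]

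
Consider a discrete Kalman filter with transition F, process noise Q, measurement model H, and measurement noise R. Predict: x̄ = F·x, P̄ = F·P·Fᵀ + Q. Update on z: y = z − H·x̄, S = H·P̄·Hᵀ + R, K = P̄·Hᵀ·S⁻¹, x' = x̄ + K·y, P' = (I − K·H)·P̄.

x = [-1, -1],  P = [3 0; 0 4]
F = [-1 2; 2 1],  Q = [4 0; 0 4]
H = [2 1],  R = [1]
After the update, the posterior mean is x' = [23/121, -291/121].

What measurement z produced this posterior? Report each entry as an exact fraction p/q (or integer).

x̄ = F·x = [-1, -3]
P̄ = F·P·Fᵀ + Q = [23 2; 2 20]
S = H·P̄·Hᵀ + R = [121]
K = P̄·Hᵀ·S⁻¹ = [48/121; 24/121]
x' − x̄ = [144/121, 72/121] = K·y
y = (KᵀK)⁻¹·Kᵀ·(x' − x̄) = [3]
z = y + H·x̄ = [3] + [-5] = [-2]

z = [-2]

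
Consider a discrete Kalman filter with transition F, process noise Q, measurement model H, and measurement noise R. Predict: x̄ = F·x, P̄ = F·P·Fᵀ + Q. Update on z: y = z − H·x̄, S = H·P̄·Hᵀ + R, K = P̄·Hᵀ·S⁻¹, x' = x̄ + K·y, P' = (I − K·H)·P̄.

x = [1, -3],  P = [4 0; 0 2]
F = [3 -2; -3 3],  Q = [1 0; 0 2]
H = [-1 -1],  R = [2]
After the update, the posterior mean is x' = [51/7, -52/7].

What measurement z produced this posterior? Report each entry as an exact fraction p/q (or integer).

x̄ = F·x = [9, -12]
P̄ = F·P·Fᵀ + Q = [45 -48; -48 56]
S = H·P̄·Hᵀ + R = [7]
K = P̄·Hᵀ·S⁻¹ = [3/7; -8/7]
x' − x̄ = [-12/7, 32/7] = K·y
y = (KᵀK)⁻¹·Kᵀ·(x' − x̄) = [-4]
z = y + H·x̄ = [-4] + [3] = [-1]

z = [-1]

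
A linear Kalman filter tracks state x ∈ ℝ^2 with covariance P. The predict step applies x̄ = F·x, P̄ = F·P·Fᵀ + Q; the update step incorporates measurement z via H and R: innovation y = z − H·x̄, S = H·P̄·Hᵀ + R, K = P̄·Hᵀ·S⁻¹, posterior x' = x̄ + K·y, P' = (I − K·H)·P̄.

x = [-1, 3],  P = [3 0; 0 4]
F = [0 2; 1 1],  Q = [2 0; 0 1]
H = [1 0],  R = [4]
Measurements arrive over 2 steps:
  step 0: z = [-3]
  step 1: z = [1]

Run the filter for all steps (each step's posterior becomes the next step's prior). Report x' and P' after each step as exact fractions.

step 0: x' = [-15/11, -14/11], P' = [36/11 16/11; 16/11 56/11]
step 1: x' = [67/145, -127/145], P' = [492/145 288/145; 288/145 837/145]

step 0: x̄ = F·x = [6, 2]
step 0: P̄ = F·P·Fᵀ + Q = [18 8; 8 8]
step 0: y = z − H·x̄ = [-9]
step 0: S = H·P̄·Hᵀ + R = [22]
step 0: K = P̄·Hᵀ·S⁻¹ = [9/11; 4/11]
step 0: x' = x̄ + K·y = [-15/11, -14/11]
step 0: P' = (I − K·H)·P̄ = [36/11 16/11; 16/11 56/11]
step 1: x̄ = F·x = [-28/11, -29/11]
step 1: P̄ = F·P·Fᵀ + Q = [246/11 144/11; 144/11 135/11]
step 1: y = z − H·x̄ = [39/11]
step 1: S = H·P̄·Hᵀ + R = [290/11]
step 1: K = P̄·Hᵀ·S⁻¹ = [123/145; 72/145]
step 1: x' = x̄ + K·y = [67/145, -127/145]
step 1: P' = (I − K·H)·P̄ = [492/145 288/145; 288/145 837/145]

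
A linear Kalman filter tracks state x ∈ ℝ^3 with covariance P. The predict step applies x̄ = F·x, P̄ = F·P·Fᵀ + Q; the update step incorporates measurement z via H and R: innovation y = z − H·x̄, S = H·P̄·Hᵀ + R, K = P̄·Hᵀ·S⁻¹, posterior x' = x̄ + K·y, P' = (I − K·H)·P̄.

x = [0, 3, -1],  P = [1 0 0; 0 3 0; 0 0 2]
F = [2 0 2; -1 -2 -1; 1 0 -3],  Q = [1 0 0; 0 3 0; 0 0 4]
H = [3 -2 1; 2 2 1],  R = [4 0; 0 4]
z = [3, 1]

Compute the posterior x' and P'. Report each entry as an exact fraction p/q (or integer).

x̄ = F·x = [-2, -5, 3]
P̄ = F·P·Fᵀ + Q = [13 -6 -10; -6 18 5; -10 5 23]
y = z − H·x̄ = [-4, 12]
S = H·P̄·Hᵀ + R = [208 -33; -33 83]
K = P̄·Hᵀ·S⁻¹ = [707/3235 437/3235; -622/3235 883/3235; -982/16175 2143/16175]
x' = x̄ + K·y = [-4054/3235, -3091/3235, 78169/16175]
P' = (I − K·H)·P̄ = [2264/647 512/647 -26012/3235; 512/647 429/647 -5878/3235; -26012/3235 -5878/3235 327472/16175]

x' = [-4054/3235, -3091/3235, 78169/16175]
P' = [2264/647 512/647 -26012/3235; 512/647 429/647 -5878/3235; -26012/3235 -5878/3235 327472/16175]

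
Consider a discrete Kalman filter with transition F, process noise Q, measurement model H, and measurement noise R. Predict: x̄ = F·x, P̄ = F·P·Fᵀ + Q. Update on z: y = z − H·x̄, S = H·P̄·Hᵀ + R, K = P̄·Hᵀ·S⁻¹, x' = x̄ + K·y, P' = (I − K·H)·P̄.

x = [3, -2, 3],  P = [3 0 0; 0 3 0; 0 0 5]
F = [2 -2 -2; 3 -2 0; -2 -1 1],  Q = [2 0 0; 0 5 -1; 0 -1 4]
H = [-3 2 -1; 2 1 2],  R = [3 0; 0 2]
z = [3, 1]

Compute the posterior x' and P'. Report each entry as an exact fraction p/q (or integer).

x' = [9644/14323, 30585/14323, -16029/14323]
P' = [534490/42969 425204/42969 -735176/42969; 425204/42969 361786/42969 -588196/42969; -735176/42969 -588196/42969 1029679/42969]

x̄ = F·x = [4, 13, -1]
P̄ = F·P·Fᵀ + Q = [46 30 -16; 30 44 -13; -16 -13 24]
y = z − H·x̄ = [-12, -18]
S = H·P̄·Hᵀ + R = [213 -117; -117 266]
K = P̄·Hᵀ·S⁻¹ = [-5962/42969 3972/14323; 12052/42969 5967/14323; -181/42969 135/14323]
x' = x̄ + K·y = [9644/14323, 30585/14323, -16029/14323]
P' = (I − K·H)·P̄ = [534490/42969 425204/42969 -735176/42969; 425204/42969 361786/42969 -588196/42969; -735176/42969 -588196/42969 1029679/42969]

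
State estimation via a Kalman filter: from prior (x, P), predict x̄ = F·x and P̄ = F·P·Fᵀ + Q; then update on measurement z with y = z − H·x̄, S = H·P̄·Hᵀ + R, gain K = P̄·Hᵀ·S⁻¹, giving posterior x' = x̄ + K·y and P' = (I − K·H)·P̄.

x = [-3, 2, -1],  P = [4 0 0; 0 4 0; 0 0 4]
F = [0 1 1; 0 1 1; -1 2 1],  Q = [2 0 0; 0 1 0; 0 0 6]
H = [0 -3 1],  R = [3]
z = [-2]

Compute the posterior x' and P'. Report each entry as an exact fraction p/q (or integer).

x̄ = F·x = [1, 1, 6]
P̄ = F·P·Fᵀ + Q = [10 8 12; 8 9 12; 12 12 30]
y = z − H·x̄ = [-5]
S = H·P̄·Hᵀ + R = [42]
K = P̄·Hᵀ·S⁻¹ = [-2/7; -5/14; -1/7]
x' = x̄ + K·y = [17/7, 39/14, 47/7]
P' = (I − K·H)·P̄ = [46/7 26/7 72/7; 26/7 51/14 69/7; 72/7 69/7 204/7]

x' = [17/7, 39/14, 47/7]
P' = [46/7 26/7 72/7; 26/7 51/14 69/7; 72/7 69/7 204/7]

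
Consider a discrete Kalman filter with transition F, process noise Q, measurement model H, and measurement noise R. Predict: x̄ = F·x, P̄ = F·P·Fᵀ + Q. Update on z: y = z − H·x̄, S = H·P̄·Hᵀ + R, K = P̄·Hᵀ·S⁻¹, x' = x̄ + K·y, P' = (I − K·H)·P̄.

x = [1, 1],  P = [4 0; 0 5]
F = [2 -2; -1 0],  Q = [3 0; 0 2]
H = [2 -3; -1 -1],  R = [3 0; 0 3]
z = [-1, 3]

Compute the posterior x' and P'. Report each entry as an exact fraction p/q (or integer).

x̄ = F·x = [0, -1]
P̄ = F·P·Fᵀ + Q = [39 -8; -8 6]
y = z − H·x̄ = [-4, 2]
S = H·P̄·Hᵀ + R = [309 -68; -68 32]
K = P̄·Hᵀ·S⁻¹ = [289/1316 -2643/5264; -17/94 -121/376]
x' = x̄ + K·y = [-4955/2632, -173/188]
P' = (I − K·H)·P̄ = [5451/5264 177/376; 177/376 93/188]

x' = [-4955/2632, -173/188]
P' = [5451/5264 177/376; 177/376 93/188]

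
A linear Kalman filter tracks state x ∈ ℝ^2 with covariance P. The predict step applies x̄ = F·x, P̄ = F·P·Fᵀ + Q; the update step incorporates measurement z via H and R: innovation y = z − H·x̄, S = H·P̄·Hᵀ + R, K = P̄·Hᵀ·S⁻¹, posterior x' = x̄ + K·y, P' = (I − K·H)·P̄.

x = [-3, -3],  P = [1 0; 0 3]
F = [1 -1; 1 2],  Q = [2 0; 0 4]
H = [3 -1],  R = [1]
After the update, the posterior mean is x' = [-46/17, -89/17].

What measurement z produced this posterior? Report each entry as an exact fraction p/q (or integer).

x̄ = F·x = [0, -9]
P̄ = F·P·Fᵀ + Q = [6 -5; -5 17]
S = H·P̄·Hᵀ + R = [102]
K = P̄·Hᵀ·S⁻¹ = [23/102; -16/51]
x' − x̄ = [-46/17, 64/17] = K·y
y = (KᵀK)⁻¹·Kᵀ·(x' − x̄) = [-12]
z = y + H·x̄ = [-12] + [9] = [-3]

z = [-3]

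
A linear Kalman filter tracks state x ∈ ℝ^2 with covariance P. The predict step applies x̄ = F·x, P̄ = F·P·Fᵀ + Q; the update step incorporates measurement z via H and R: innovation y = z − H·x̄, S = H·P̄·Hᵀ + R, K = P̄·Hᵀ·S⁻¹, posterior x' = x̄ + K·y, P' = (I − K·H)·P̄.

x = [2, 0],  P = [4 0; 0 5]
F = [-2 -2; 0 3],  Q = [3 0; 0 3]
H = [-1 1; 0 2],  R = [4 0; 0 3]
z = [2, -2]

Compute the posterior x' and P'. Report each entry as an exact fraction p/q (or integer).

x' = [-5218/1703, -1708/1703]
P' = [6312/1703 852/1703; 852/1703 1164/1703]

x̄ = F·x = [-4, 0]
P̄ = F·P·Fᵀ + Q = [39 -30; -30 48]
y = z − H·x̄ = [-2, -2]
S = H·P̄·Hᵀ + R = [151 156; 156 195]
K = P̄·Hᵀ·S⁻¹ = [-105/131 568/1703; 6/131 776/1703]
x' = x̄ + K·y = [-5218/1703, -1708/1703]
P' = (I − K·H)·P̄ = [6312/1703 852/1703; 852/1703 1164/1703]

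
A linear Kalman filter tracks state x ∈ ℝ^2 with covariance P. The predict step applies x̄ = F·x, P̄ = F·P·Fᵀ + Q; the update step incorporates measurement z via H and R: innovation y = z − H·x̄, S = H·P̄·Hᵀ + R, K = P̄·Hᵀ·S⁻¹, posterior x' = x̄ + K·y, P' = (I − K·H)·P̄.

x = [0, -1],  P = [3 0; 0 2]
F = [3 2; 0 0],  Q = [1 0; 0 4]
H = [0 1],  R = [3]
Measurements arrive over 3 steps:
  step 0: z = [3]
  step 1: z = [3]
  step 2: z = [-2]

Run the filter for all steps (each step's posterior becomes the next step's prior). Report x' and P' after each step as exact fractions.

step 0: x' = [-2, 12/7], P' = [36 0; 0 12/7]
step 1: x' = [-18/7, 12/7], P' = [2323/7 0; 0 12/7]
step 2: x' = [-30/7, -8/7], P' = [20962/7 0; 0 12/7]

step 0: x̄ = F·x = [-2, 0]
step 0: P̄ = F·P·Fᵀ + Q = [36 0; 0 4]
step 0: y = z − H·x̄ = [3]
step 0: S = H·P̄·Hᵀ + R = [7]
step 0: K = P̄·Hᵀ·S⁻¹ = [0; 4/7]
step 0: x' = x̄ + K·y = [-2, 12/7]
step 0: P' = (I − K·H)·P̄ = [36 0; 0 12/7]
step 1: x̄ = F·x = [-18/7, 0]
step 1: P̄ = F·P·Fᵀ + Q = [2323/7 0; 0 4]
step 1: y = z − H·x̄ = [3]
step 1: S = H·P̄·Hᵀ + R = [7]
step 1: K = P̄·Hᵀ·S⁻¹ = [0; 4/7]
step 1: x' = x̄ + K·y = [-18/7, 12/7]
step 1: P' = (I − K·H)·P̄ = [2323/7 0; 0 12/7]
step 2: x̄ = F·x = [-30/7, 0]
step 2: P̄ = F·P·Fᵀ + Q = [20962/7 0; 0 4]
step 2: y = z − H·x̄ = [-2]
step 2: S = H·P̄·Hᵀ + R = [7]
step 2: K = P̄·Hᵀ·S⁻¹ = [0; 4/7]
step 2: x' = x̄ + K·y = [-30/7, -8/7]
step 2: P' = (I − K·H)·P̄ = [20962/7 0; 0 12/7]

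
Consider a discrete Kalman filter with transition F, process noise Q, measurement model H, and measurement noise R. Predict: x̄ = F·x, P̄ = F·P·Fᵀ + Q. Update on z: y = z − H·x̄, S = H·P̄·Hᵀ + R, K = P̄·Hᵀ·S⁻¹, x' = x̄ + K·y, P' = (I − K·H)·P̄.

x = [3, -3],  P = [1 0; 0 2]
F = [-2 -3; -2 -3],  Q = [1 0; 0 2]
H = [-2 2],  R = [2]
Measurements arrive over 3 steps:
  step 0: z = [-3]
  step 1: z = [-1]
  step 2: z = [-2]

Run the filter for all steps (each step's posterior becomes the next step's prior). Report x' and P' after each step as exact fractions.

step 0: x' = [24/7, 15/7], P' = [159/7 158/7; 158/7 160/7]
step 1: x' = [-92/7, -95/7], P' = [3977/7 568; 568 3978/7]
step 2: x' = [471/7, 465/7], P' = [99427/7 99426/7; 99426/7 14204]

step 0: x̄ = F·x = [3, 3]
step 0: P̄ = F·P·Fᵀ + Q = [23 22; 22 24]
step 0: y = z − H·x̄ = [-3]
step 0: S = H·P̄·Hᵀ + R = [14]
step 0: K = P̄·Hᵀ·S⁻¹ = [-1/7; 2/7]
step 0: x' = x̄ + K·y = [24/7, 15/7]
step 0: P' = (I − K·H)·P̄ = [159/7 158/7; 158/7 160/7]
step 1: x̄ = F·x = [-93/7, -93/7]
step 1: P̄ = F·P·Fᵀ + Q = [3979/7 3972/7; 3972/7 3986/7]
step 1: y = z − H·x̄ = [-1]
step 1: S = H·P̄·Hᵀ + R = [14]
step 1: K = P̄·Hᵀ·S⁻¹ = [-1/7; 2/7]
step 1: x' = x̄ + K·y = [-92/7, -95/7]
step 1: P' = (I − K·H)·P̄ = [3977/7 568; 568 3978/7]
step 2: x̄ = F·x = [67, 67]
step 2: P̄ = F·P·Fᵀ + Q = [99429/7 99422/7; 99422/7 99436/7]
step 2: y = z − H·x̄ = [-2]
step 2: S = H·P̄·Hᵀ + R = [14]
step 2: K = P̄·Hᵀ·S⁻¹ = [-1/7; 2/7]
step 2: x' = x̄ + K·y = [471/7, 465/7]
step 2: P' = (I − K·H)·P̄ = [99427/7 99426/7; 99426/7 14204]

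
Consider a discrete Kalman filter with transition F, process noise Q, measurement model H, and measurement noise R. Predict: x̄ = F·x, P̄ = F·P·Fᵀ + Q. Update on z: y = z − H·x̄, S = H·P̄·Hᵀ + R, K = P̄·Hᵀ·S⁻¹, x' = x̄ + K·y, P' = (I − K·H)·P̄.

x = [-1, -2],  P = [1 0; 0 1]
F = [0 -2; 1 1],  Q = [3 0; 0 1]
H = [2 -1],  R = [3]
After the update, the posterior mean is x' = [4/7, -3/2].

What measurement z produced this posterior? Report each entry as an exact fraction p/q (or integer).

z = [2]

x̄ = F·x = [4, -3]
P̄ = F·P·Fᵀ + Q = [7 -2; -2 3]
S = H·P̄·Hᵀ + R = [42]
K = P̄·Hᵀ·S⁻¹ = [8/21; -1/6]
x' − x̄ = [-24/7, 3/2] = K·y
y = (KᵀK)⁻¹·Kᵀ·(x' − x̄) = [-9]
z = y + H·x̄ = [-9] + [11] = [2]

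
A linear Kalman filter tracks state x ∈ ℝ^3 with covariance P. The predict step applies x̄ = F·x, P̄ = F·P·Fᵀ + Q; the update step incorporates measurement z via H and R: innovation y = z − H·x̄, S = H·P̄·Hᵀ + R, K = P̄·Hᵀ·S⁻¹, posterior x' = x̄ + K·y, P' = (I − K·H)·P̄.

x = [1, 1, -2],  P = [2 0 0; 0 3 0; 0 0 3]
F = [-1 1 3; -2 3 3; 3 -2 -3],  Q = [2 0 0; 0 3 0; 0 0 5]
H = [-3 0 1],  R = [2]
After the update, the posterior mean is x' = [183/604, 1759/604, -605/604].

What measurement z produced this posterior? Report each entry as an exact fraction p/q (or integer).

z = [-2]

x̄ = F·x = [-6, -5, 7]
P̄ = F·P·Fᵀ + Q = [34 40 -39; 40 65 -57; -39 -57 62]
S = H·P̄·Hᵀ + R = [604]
K = P̄·Hᵀ·S⁻¹ = [-141/604; -177/604; 179/604]
x' − x̄ = [3807/604, 4779/604, -4833/604] = K·y
y = (KᵀK)⁻¹·Kᵀ·(x' − x̄) = [-27]
z = y + H·x̄ = [-27] + [25] = [-2]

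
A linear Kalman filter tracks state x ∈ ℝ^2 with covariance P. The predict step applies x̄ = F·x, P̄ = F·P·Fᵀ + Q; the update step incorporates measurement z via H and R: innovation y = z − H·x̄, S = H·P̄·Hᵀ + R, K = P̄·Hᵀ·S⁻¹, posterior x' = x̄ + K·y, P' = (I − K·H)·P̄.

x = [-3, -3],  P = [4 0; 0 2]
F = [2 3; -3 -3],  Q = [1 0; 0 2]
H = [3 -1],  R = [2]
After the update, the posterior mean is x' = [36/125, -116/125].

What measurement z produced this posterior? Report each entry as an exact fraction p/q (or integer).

z = [2]

x̄ = F·x = [-15, 18]
P̄ = F·P·Fᵀ + Q = [35 -42; -42 56]
S = H·P̄·Hᵀ + R = [625]
K = P̄·Hᵀ·S⁻¹ = [147/625; -182/625]
x' − x̄ = [1911/125, -2366/125] = K·y
y = (KᵀK)⁻¹·Kᵀ·(x' − x̄) = [65]
z = y + H·x̄ = [65] + [-63] = [2]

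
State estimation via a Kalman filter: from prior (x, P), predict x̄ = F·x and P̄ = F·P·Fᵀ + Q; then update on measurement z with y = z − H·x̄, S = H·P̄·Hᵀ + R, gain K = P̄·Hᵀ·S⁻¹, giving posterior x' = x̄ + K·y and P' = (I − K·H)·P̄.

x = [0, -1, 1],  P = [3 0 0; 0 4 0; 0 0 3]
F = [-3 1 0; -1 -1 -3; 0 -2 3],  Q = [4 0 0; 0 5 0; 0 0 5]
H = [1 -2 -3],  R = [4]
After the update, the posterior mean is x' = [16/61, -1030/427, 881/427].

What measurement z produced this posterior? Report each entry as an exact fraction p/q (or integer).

z = [-1]

x̄ = F·x = [-1, -2, 5]
P̄ = F·P·Fᵀ + Q = [35 5 -8; 5 39 -19; -8 -19 48]
S = H·P̄·Hᵀ + R = [427]
K = P̄·Hᵀ·S⁻¹ = [7/61; -16/427; -114/427]
x' − x̄ = [77/61, -176/427, -1254/427] = K·y
y = (KᵀK)⁻¹·Kᵀ·(x' − x̄) = [11]
z = y + H·x̄ = [11] + [-12] = [-1]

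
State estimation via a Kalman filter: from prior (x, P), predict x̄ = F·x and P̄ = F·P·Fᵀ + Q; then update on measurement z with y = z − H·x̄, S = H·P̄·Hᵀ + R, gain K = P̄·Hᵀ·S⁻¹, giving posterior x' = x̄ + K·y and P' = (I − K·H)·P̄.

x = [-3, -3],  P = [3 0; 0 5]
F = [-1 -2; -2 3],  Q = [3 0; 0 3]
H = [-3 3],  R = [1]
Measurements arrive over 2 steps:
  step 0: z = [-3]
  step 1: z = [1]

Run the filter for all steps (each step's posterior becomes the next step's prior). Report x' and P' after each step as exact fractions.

step 0: x' = [5913/1207, 4695/1207], P' = [8882/1207 8832/1207; 8832/1207 8916/1207]
step 1: x' = [-3086502/1357543, -2616828/1357543], P' = [3036080/1357543 2925685/1357543; 2925685/1357543 2965994/1357543]

step 0: x̄ = F·x = [9, -3]
step 0: P̄ = F·P·Fᵀ + Q = [26 -24; -24 60]
step 0: y = z − H·x̄ = [33]
step 0: S = H·P̄·Hᵀ + R = [1207]
step 0: K = P̄·Hᵀ·S⁻¹ = [-150/1207; 252/1207]
step 0: x' = x̄ + K·y = [5913/1207, 4695/1207]
step 0: P' = (I − K·H)·P̄ = [8882/1207 8832/1207; 8832/1207 8916/1207]
step 1: x̄ = F·x = [-15303/1207, 2259/1207]
step 1: P̄ = F·P·Fᵀ + Q = [83495/1207 -26900/1207; -26900/1207 13409/1207]
step 1: y = z − H·x̄ = [-51479/1207]
step 1: S = H·P̄·Hᵀ + R = [1357543/1207]
step 1: K = P̄·Hᵀ·S⁻¹ = [-331185/1357543; 120927/1357543]
step 1: x' = x̄ + K·y = [-3086502/1357543, -2616828/1357543]
step 1: P' = (I − K·H)·P̄ = [3036080/1357543 2925685/1357543; 2925685/1357543 2965994/1357543]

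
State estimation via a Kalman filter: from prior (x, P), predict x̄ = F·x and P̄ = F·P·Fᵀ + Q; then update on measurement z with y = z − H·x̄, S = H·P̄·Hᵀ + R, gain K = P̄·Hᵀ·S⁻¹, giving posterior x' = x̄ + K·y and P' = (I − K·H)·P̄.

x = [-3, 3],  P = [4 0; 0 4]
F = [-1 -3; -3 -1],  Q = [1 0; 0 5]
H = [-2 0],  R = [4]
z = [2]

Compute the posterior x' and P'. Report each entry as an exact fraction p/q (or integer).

x̄ = F·x = [-6, 6]
P̄ = F·P·Fᵀ + Q = [41 24; 24 45]
y = z − H·x̄ = [-10]
S = H·P̄·Hᵀ + R = [168]
K = P̄·Hᵀ·S⁻¹ = [-41/84; -2/7]
x' = x̄ + K·y = [-47/42, 62/7]
P' = (I − K·H)·P̄ = [41/42 4/7; 4/7 219/7]

x' = [-47/42, 62/7]
P' = [41/42 4/7; 4/7 219/7]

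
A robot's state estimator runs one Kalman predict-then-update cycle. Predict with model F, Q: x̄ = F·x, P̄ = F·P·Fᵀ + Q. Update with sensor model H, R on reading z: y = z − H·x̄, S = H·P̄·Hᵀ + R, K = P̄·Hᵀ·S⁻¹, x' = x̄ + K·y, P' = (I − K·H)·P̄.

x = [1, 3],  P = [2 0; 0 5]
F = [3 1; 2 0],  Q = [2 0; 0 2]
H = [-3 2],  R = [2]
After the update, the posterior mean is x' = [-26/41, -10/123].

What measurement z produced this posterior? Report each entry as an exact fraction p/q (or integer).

z = [2]

x̄ = F·x = [6, 2]
P̄ = F·P·Fᵀ + Q = [25 12; 12 10]
S = H·P̄·Hᵀ + R = [123]
K = P̄·Hᵀ·S⁻¹ = [-17/41; -16/123]
x' − x̄ = [-272/41, -256/123] = K·y
y = (KᵀK)⁻¹·Kᵀ·(x' − x̄) = [16]
z = y + H·x̄ = [16] + [-14] = [2]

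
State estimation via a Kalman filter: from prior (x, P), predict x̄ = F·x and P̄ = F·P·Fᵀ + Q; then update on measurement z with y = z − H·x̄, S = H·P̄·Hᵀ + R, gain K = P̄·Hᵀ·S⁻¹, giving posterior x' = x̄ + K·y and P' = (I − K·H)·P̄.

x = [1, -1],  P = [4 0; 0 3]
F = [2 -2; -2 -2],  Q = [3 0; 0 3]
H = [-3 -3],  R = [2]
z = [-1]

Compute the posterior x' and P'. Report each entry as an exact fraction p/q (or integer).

x̄ = F·x = [4, 0]
P̄ = F·P·Fᵀ + Q = [31 -4; -4 31]
y = z − H·x̄ = [11]
S = H·P̄·Hᵀ + R = [488]
K = P̄·Hᵀ·S⁻¹ = [-81/488; -81/488]
x' = x̄ + K·y = [1061/488, -891/488]
P' = (I − K·H)·P̄ = [8567/488 -8513/488; -8513/488 8567/488]

x' = [1061/488, -891/488]
P' = [8567/488 -8513/488; -8513/488 8567/488]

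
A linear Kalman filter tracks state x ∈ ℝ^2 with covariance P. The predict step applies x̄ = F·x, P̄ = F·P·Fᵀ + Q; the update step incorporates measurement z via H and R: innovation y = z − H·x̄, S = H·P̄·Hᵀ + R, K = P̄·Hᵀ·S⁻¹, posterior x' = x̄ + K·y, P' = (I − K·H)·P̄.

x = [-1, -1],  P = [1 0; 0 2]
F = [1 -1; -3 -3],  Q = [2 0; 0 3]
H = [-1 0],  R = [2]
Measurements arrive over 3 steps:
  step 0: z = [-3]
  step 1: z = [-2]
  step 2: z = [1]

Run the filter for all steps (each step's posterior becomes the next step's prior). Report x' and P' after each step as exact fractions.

step 0: x' = [15/7, 51/7], P' = [10/7 6/7; 6/7 201/7]
step 1: x' = [354/227, -2328/227], P' = [426/227 1146/227; 1146/227 18861/227]
step 2: x' = [-12085/17903, -241677/17903], P' = [34898/17903 110610/17903; 110610/17903 1896513/17903]

step 0: x̄ = F·x = [0, 6]
step 0: P̄ = F·P·Fᵀ + Q = [5 3; 3 30]
step 0: y = z − H·x̄ = [-3]
step 0: S = H·P̄·Hᵀ + R = [7]
step 0: K = P̄·Hᵀ·S⁻¹ = [-5/7; -3/7]
step 0: x' = x̄ + K·y = [15/7, 51/7]
step 0: P' = (I − K·H)·P̄ = [10/7 6/7; 6/7 201/7]
step 1: x̄ = F·x = [-36/7, -198/7]
step 1: P̄ = F·P·Fᵀ + Q = [213/7 573/7; 573/7 2028/7]
step 1: y = z − H·x̄ = [-50/7]
step 1: S = H·P̄·Hᵀ + R = [227/7]
step 1: K = P̄·Hᵀ·S⁻¹ = [-213/227; -573/227]
step 1: x' = x̄ + K·y = [354/227, -2328/227]
step 1: P' = (I − K·H)·P̄ = [426/227 1146/227; 1146/227 18861/227]
step 2: x̄ = F·x = [2682/227, 5922/227]
step 2: P̄ = F·P·Fᵀ + Q = [17449/227 55305/227; 55305/227 194892/227]
step 2: y = z − H·x̄ = [2909/227]
step 2: S = H·P̄·Hᵀ + R = [17903/227]
step 2: K = P̄·Hᵀ·S⁻¹ = [-17449/17903; -55305/17903]
step 2: x' = x̄ + K·y = [-12085/17903, -241677/17903]
step 2: P' = (I − K·H)·P̄ = [34898/17903 110610/17903; 110610/17903 1896513/17903]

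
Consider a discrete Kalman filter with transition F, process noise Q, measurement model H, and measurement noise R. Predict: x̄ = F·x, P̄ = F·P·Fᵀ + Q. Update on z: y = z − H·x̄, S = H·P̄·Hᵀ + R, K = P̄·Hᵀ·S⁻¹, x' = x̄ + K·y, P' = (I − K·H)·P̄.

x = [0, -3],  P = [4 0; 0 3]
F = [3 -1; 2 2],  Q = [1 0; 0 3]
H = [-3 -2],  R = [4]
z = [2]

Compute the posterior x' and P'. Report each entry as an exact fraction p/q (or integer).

x' = [567/176, -1027/176]
P' = [239/44 -339/44; -339/44 523/44]

x̄ = F·x = [3, -6]
P̄ = F·P·Fᵀ + Q = [40 18; 18 31]
y = z − H·x̄ = [-1]
S = H·P̄·Hᵀ + R = [704]
K = P̄·Hᵀ·S⁻¹ = [-39/176; -29/176]
x' = x̄ + K·y = [567/176, -1027/176]
P' = (I − K·H)·P̄ = [239/44 -339/44; -339/44 523/44]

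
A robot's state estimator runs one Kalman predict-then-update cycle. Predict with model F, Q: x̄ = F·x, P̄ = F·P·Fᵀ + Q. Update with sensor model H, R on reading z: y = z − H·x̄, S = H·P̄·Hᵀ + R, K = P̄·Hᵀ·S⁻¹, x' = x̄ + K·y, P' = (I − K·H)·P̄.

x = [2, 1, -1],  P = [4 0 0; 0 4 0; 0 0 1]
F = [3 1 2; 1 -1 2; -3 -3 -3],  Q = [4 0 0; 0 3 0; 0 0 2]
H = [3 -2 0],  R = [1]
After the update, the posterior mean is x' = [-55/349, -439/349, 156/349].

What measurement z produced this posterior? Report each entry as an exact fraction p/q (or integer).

x̄ = F·x = [5, -1, -6]
P̄ = F·P·Fᵀ + Q = [48 12 -54; 12 15 -6; -54 -6 83]
S = H·P̄·Hᵀ + R = [349]
K = P̄·Hᵀ·S⁻¹ = [120/349; 6/349; -150/349]
x' − x̄ = [-1800/349, -90/349, 2250/349] = K·y
y = (KᵀK)⁻¹·Kᵀ·(x' − x̄) = [-15]
z = y + H·x̄ = [-15] + [17] = [2]

z = [2]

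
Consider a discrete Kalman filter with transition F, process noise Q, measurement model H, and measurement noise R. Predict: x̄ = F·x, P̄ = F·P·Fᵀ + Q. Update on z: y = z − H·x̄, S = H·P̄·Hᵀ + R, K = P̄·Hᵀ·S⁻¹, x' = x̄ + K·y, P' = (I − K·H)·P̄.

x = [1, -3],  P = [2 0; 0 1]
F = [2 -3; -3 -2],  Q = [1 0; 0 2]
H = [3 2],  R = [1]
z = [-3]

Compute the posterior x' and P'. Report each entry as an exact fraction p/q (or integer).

x̄ = F·x = [11, 3]
P̄ = F·P·Fᵀ + Q = [18 -6; -6 24]
y = z − H·x̄ = [-42]
S = H·P̄·Hᵀ + R = [187]
K = P̄·Hᵀ·S⁻¹ = [42/187; 30/187]
x' = x̄ + K·y = [293/187, -699/187]
P' = (I − K·H)·P̄ = [1602/187 -2382/187; -2382/187 3588/187]

x' = [293/187, -699/187]
P' = [1602/187 -2382/187; -2382/187 3588/187]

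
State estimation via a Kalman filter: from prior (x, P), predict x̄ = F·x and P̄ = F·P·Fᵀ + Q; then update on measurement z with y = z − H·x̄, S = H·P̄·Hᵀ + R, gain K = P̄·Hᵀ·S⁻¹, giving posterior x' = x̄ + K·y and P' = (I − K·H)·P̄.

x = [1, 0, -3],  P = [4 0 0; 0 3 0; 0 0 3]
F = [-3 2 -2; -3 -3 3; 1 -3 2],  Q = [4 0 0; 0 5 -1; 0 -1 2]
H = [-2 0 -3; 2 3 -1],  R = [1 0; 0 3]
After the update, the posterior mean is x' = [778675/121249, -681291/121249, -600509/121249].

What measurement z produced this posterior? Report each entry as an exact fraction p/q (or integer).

z = [2, 1]

x̄ = F·x = [3, -12, -5]
P̄ = F·P·Fᵀ + Q = [64 0 -42; 0 95 32; -42 32 45]
S = H·P̄·Hᵀ + R = [158 -241; -241 1135]
K = P̄·Hᵀ·S⁻¹ = [38700/121249 26378/121249; -47987/121249 16838/121249; -65838/121249 -17505/121249]
x' − x̄ = [414928/121249, 773697/121249, 5736/121249] = K·y
y = (KᵀK)⁻¹·Kᵀ·(x' − x̄) = [-7, 26]
z = y + H·x̄ = [-7, 26] + [9, -25] = [2, 1]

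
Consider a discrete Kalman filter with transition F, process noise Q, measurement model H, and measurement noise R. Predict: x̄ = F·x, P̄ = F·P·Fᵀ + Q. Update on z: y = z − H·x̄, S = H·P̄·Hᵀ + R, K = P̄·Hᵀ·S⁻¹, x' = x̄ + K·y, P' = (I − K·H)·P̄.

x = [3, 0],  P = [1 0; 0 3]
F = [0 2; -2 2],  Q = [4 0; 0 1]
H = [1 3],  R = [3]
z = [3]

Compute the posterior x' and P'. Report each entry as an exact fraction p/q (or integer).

x' = [273/61, -141/244]
P' = [300/61 -87/61; -87/61 179/244]

x̄ = F·x = [0, -6]
P̄ = F·P·Fᵀ + Q = [16 12; 12 17]
y = z − H·x̄ = [21]
S = H·P̄·Hᵀ + R = [244]
K = P̄·Hᵀ·S⁻¹ = [13/61; 63/244]
x' = x̄ + K·y = [273/61, -141/244]
P' = (I − K·H)·P̄ = [300/61 -87/61; -87/61 179/244]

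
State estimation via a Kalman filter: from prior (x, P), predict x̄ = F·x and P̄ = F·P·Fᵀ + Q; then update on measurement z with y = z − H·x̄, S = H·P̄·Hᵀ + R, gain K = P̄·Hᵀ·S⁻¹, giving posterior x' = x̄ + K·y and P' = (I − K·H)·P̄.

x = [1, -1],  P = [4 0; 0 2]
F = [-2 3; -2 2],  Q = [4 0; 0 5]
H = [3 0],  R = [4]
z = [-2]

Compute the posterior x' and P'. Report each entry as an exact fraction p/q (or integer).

x̄ = F·x = [-5, -4]
P̄ = F·P·Fᵀ + Q = [38 28; 28 29]
y = z − H·x̄ = [13]
S = H·P̄·Hᵀ + R = [346]
K = P̄·Hᵀ·S⁻¹ = [57/173; 42/173]
x' = x̄ + K·y = [-124/173, -146/173]
P' = (I − K·H)·P̄ = [76/173 56/173; 56/173 1489/173]

x' = [-124/173, -146/173]
P' = [76/173 56/173; 56/173 1489/173]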